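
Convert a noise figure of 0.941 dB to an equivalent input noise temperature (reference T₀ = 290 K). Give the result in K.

F = 10^(0.941/10) = 1.24194
T_e = (F − 1)·T₀ = (1.24194 − 1) × 290 = 70.2 K

70.2 K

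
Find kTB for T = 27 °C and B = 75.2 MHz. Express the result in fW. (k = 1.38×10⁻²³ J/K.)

T = 27 °C + 273.15 = 300.15 K
P_n = kTB = 1.38×10⁻²³ × 300.15 × 7.52×10⁷ = 3.11×10⁻¹³ W = 311 fW

311 fW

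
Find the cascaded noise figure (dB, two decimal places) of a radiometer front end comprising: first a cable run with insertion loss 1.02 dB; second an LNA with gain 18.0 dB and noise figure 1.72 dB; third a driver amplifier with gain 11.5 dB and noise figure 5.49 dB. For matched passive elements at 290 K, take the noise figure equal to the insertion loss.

Convert to linear (a loss of L dB is a gain of −L dB): F_i = 10^(NF_i/10), G_i = 10^(G_i,dB/10)
  Stage 1: F_1 = 10^(1.02/10) = 1.265, G_1 = 10^(−1.02/10) = 0.7907
  Stage 2: F_2 = 10^(1.72/10) = 1.486, G_2 = 10^(18.0/10) = 63.10
  Stage 3: F_3 = 10^(5.49/10) = 3.540, G_3 = 10^(11.5/10) = 14.13
Friis cascade:
  F = 1.265 + (1.486 − 1)/0.7907 + (3.540 − 1)/49.89 = 1.930
NF = 10 log₁₀(1.930) = 2.86 dB

2.86 dB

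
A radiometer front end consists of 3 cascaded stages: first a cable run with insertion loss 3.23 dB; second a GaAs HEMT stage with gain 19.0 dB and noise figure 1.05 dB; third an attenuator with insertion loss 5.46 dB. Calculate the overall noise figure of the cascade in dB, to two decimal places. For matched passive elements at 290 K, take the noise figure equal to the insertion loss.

Convert to linear (a loss of L dB is a gain of −L dB): F_i = 10^(NF_i/10), G_i = 10^(G_i,dB/10)
  Stage 1: F_1 = 10^(3.23/10) = 2.104, G_1 = 10^(−3.23/10) = 0.4753
  Stage 2: F_2 = 10^(1.05/10) = 1.274, G_2 = 10^(19.0/10) = 79.43
  Stage 3: F_3 = 10^(5.46/10) = 3.516, G_3 = 10^(−5.46/10) = 0.2844
Friis cascade:
  F = 2.104 + (1.274 − 1)/0.4753 + (3.516 − 1)/37.76 = 2.746
NF = 10 log₁₀(2.746) = 4.39 dB

4.39 dB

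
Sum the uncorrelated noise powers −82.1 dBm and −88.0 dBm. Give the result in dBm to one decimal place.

Convert to linear, add, convert back:
P₁ = 6.17×10⁻¹² W, P₂ = 1.58×10⁻¹² W
P_tot = 7.75×10⁻¹² W → 10 log₁₀(P_tot / 10⁻³) = −81.1 dBm

−81.1 dBm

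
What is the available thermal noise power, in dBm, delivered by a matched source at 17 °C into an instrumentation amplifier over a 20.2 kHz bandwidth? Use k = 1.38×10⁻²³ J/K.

−130.9 dBm

T = 17 °C + 273.15 = 290.15 K
P_n = kTB = 1.38×10⁻²³ × 290.15 × 2.02×10⁴ = 8.09×10⁻¹⁷ W
In dBm: 10 log₁₀(8.09×10⁻¹⁷ / 10⁻³) = −130.9 dBm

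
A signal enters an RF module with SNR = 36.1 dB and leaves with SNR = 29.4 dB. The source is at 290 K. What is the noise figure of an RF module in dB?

6.7 dB

NF (dB) = SNR_in(dB) − SNR_out(dB) when the source is at T₀
NF = 36.1 − 29.4 = 6.7 dB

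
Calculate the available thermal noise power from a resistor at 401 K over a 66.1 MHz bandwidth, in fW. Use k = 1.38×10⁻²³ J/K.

366 fW

P_n = kTB = 1.38×10⁻²³ × 401 × 6.61×10⁷ = 3.66×10⁻¹³ W = 366 fW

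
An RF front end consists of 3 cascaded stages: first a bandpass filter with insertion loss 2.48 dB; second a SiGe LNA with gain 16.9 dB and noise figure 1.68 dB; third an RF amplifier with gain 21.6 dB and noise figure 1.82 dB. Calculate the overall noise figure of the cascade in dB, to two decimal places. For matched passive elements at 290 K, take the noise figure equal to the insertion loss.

Convert to linear (a loss of L dB is a gain of −L dB): F_i = 10^(NF_i/10), G_i = 10^(G_i,dB/10)
  Stage 1: F_1 = 10^(2.48/10) = 1.770, G_1 = 10^(−2.48/10) = 0.5649
  Stage 2: F_2 = 10^(1.68/10) = 1.472, G_2 = 10^(16.9/10) = 48.98
  Stage 3: F_3 = 10^(1.82/10) = 1.521, G_3 = 10^(21.6/10) = 144.5
Friis cascade:
  F = 1.770 + (1.472 − 1)/0.5649 + (1.521 − 1)/27.67 = 2.625
NF = 10 log₁₀(2.625) = 4.19 dB

4.19 dB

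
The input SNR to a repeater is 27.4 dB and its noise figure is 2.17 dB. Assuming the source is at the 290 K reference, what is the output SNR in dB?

25.23 dB

By definition F = SNR_in/SNR_out, so in dB: SNR_out = SNR_in − NF
SNR_out = 27.4 − 2.17 = 25.23 dB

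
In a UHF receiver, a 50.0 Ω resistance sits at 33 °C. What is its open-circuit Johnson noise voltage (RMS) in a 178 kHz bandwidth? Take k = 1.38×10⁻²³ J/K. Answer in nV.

388 nV

T = 33 °C + 273.15 = 306.15 K
V_n = √(4kTRB)
4kTRB = 4 × 1.38×10⁻²³ × 306.15 × 5.00×10¹ × 1.78×10⁵ = 1.50×10⁻¹³ V²
V_n = √(1.50×10⁻¹³) = 3.88×10⁻⁷ V = 388 nV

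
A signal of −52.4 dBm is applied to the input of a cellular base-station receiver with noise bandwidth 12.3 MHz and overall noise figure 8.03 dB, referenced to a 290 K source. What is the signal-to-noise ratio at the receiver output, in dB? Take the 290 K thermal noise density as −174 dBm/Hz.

42.7 dB

Noise floor: N = −174 + 10 log₁₀(B) + NF
10 log₁₀(1.23×10⁷) = 70.9 dB
N = −174 + 70.9 + 8.03 = −95.07 dBm
SNR = P_sig − N = −52.4 − (−95.07) = 42.67 dB → 42.7 dB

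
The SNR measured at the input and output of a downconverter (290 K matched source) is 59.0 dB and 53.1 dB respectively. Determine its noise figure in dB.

5.9 dB

NF (dB) = SNR_in(dB) − SNR_out(dB) when the source is at T₀
NF = 59.0 − 53.1 = 5.9 dB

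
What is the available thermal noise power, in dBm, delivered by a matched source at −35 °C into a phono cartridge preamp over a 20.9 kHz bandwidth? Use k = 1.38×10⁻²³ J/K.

−131.6 dBm

T = −35 °C + 273.15 = 238.15 K
P_n = kTB = 1.38×10⁻²³ × 238.15 × 2.09×10⁴ = 6.87×10⁻¹⁷ W
In dBm: 10 log₁₀(6.87×10⁻¹⁷ / 10⁻³) = −131.6 dBm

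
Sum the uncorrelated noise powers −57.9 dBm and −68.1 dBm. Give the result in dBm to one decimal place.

Convert to linear, add, convert back:
P₁ = 1.62×10⁻⁹ W, P₂ = 1.55×10⁻¹⁰ W
P_tot = 1.78×10⁻⁹ W → 10 log₁₀(P_tot / 10⁻³) = −57.5 dBm

−57.5 dBm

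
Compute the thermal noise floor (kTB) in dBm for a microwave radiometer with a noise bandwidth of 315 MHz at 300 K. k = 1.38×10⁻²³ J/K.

−88.8 dBm

P_n = kTB = 1.38×10⁻²³ × 300 × 3.15×10⁸ = 1.30×10⁻¹² W
In dBm: 10 log₁₀(1.30×10⁻¹² / 10⁻³) = −88.8 dBm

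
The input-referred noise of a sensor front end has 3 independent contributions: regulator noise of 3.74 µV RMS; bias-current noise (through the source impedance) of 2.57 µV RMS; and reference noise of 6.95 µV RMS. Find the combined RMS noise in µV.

8.30 µV

Uncorrelated sources add in power (mean-square): V_tot = √(ΣV_i²)
V_tot = √[(3.74×10⁻⁶)² + (2.57×10⁻⁶)² + (6.95×10⁻⁶)²] = 8.30×10⁻⁶ V = 8.30 µV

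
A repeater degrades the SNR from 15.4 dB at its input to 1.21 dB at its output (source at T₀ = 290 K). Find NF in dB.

NF (dB) = SNR_in(dB) − SNR_out(dB) when the source is at T₀
NF = 15.4 − 1.21 = 14.19 dB

14.19 dB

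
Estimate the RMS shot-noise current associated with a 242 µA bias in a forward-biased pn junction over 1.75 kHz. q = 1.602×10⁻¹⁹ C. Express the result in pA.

368 pA

I_n = √(2qI·B)
2qI·B = 2 × 1.602×10⁻¹⁹ × 2.42×10⁻⁴ × 1.75×10³ = 1.36×10⁻¹⁹ A²
I_n = √(1.36×10⁻¹⁹) = 3.68×10⁻¹⁰ A = 368 pA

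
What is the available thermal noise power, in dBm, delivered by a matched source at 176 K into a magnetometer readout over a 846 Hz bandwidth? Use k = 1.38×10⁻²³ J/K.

−146.9 dBm

P_n = kTB = 1.38×10⁻²³ × 176 × 8.46×10² = 2.05×10⁻¹⁸ W
In dBm: 10 log₁₀(2.05×10⁻¹⁸ / 10⁻³) = −146.9 dBm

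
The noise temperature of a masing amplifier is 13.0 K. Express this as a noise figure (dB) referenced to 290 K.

0.190 dB

F = 1 + T_e/T₀ = 1 + 13.0/290 = 1.04483
NF = 10 log₁₀(1.04483) = 0.190 dB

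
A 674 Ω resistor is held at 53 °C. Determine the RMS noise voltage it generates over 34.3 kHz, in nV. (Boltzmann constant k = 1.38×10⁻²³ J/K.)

T = 53 °C + 273.15 = 326.15 K
V_n = √(4kTRB)
4kTRB = 4 × 1.38×10⁻²³ × 326.15 × 6.74×10² × 3.43×10⁴ = 4.16×10⁻¹³ V²
V_n = √(4.16×10⁻¹³) = 6.45×10⁻⁷ V = 645 nV

645 nV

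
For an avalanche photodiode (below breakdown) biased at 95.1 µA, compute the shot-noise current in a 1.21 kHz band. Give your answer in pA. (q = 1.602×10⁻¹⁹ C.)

I_n = √(2qI·B)
2qI·B = 2 × 1.602×10⁻¹⁹ × 9.51×10⁻⁵ × 1.21×10³ = 3.69×10⁻²⁰ A²
I_n = √(3.69×10⁻²⁰) = 1.92×10⁻¹⁰ A = 192 pA

192 pA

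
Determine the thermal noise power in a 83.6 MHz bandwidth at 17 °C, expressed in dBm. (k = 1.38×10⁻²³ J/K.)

T = 17 °C + 273.15 = 290.15 K
P_n = kTB = 1.38×10⁻²³ × 290.15 × 8.36×10⁷ = 3.35×10⁻¹³ W
In dBm: 10 log₁₀(3.35×10⁻¹³ / 10⁻³) = −94.8 dBm

−94.8 dBm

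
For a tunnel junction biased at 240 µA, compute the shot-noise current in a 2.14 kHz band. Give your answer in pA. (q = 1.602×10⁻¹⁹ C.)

406 pA

I_n = √(2qI·B)
2qI·B = 2 × 1.602×10⁻¹⁹ × 2.40×10⁻⁴ × 2.14×10³ = 1.65×10⁻¹⁹ A²
I_n = √(1.65×10⁻¹⁹) = 4.06×10⁻¹⁰ A = 406 pA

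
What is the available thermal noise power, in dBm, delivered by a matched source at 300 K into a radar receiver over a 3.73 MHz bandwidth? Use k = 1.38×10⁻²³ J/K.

−108.1 dBm

P_n = kTB = 1.38×10⁻²³ × 300 × 3.73×10⁶ = 1.54×10⁻¹⁴ W
In dBm: 10 log₁₀(1.54×10⁻¹⁴ / 10⁻³) = −108.1 dBm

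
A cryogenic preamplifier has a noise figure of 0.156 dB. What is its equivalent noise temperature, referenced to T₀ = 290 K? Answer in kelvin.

F = 10^(0.156/10) = 1.03657
T_e = (F − 1)·T₀ = (1.03657 − 1) × 290 = 10.6 K

10.6 K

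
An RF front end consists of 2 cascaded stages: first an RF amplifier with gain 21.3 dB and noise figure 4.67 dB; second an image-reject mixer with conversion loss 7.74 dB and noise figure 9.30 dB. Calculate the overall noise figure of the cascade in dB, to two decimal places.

4.75 dB

Convert to linear (a loss of L dB is a gain of −L dB): F_i = 10^(NF_i/10), G_i = 10^(G_i,dB/10)
  Stage 1: F_1 = 10^(4.67/10) = 2.931, G_1 = 10^(21.3/10) = 134.9
  Stage 2: F_2 = 10^(9.30/10) = 8.511, G_2 = 10^(−7.74/10) = 0.1683
Friis cascade:
  F = 2.931 + (8.511 − 1)/134.9 = 2.987
NF = 10 log₁₀(2.987) = 4.75 dB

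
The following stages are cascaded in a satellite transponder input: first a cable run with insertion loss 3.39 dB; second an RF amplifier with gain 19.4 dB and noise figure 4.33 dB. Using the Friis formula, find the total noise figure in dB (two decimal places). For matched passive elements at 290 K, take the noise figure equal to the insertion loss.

Convert to linear (a loss of L dB is a gain of −L dB): F_i = 10^(NF_i/10), G_i = 10^(G_i,dB/10)
  Stage 1: F_1 = 10^(3.39/10) = 2.183, G_1 = 10^(−3.39/10) = 0.4581
  Stage 2: F_2 = 10^(4.33/10) = 2.710, G_2 = 10^(19.4/10) = 87.10
Friis cascade:
  F = 2.183 + (2.710 − 1)/0.4581 = 5.916
NF = 10 log₁₀(5.916) = 7.72 dB

7.72 dB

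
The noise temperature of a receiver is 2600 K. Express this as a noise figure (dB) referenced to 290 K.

9.98 dB

F = 1 + T_e/T₀ = 1 + 2600/290 = 9.96552
NF = 10 log₁₀(9.96552) = 9.98 dB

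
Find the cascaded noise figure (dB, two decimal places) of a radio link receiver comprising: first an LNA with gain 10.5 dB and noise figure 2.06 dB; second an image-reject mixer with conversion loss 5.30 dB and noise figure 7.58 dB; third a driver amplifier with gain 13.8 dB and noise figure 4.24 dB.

4.03 dB

Convert to linear (a loss of L dB is a gain of −L dB): F_i = 10^(NF_i/10), G_i = 10^(G_i,dB/10)
  Stage 1: F_1 = 10^(2.06/10) = 1.607, G_1 = 10^(10.5/10) = 11.22
  Stage 2: F_2 = 10^(7.58/10) = 5.728, G_2 = 10^(−5.30/10) = 0.2951
  Stage 3: F_3 = 10^(4.24/10) = 2.655, G_3 = 10^(13.8/10) = 23.99
Friis cascade:
  F = 1.607 + (5.728 − 1)/11.22 + (2.655 − 1)/3.311 = 2.528
NF = 10 log₁₀(2.528) = 4.03 dB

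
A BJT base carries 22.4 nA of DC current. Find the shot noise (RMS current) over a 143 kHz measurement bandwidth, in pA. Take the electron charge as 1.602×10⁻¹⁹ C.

32.0 pA

I_n = √(2qI·B)
2qI·B = 2 × 1.602×10⁻¹⁹ × 2.24×10⁻⁸ × 1.43×10⁵ = 1.03×10⁻²¹ A²
I_n = √(1.03×10⁻²¹) = 3.20×10⁻¹¹ A = 32.0 pA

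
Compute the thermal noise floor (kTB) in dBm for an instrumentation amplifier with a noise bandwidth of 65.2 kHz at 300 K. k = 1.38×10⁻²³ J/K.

−125.7 dBm

P_n = kTB = 1.38×10⁻²³ × 300 × 6.52×10⁴ = 2.70×10⁻¹⁶ W
In dBm: 10 log₁₀(2.70×10⁻¹⁶ / 10⁻³) = −125.7 dBm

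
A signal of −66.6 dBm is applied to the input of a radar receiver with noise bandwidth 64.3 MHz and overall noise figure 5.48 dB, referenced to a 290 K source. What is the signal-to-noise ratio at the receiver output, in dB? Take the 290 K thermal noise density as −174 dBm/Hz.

Noise floor: N = −174 + 10 log₁₀(B) + NF
10 log₁₀(6.43×10⁷) = 78.08 dB
N = −174 + 78.08 + 5.48 = −90.44 dBm
SNR = P_sig − N = −66.6 − (−90.44) = 23.84 dB → 23.8 dB

23.8 dB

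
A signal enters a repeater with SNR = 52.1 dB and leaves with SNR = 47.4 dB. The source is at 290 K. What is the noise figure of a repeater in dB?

NF (dB) = SNR_in(dB) − SNR_out(dB) when the source is at T₀
NF = 52.1 − 47.4 = 4.7 dB

4.7 dB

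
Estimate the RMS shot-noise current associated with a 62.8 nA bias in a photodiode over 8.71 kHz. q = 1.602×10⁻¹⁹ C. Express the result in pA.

I_n = √(2qI·B)
2qI·B = 2 × 1.602×10⁻¹⁹ × 6.28×10⁻⁸ × 8.71×10³ = 1.75×10⁻²² A²
I_n = √(1.75×10⁻²²) = 1.32×10⁻¹¹ A = 13.2 pA

13.2 pA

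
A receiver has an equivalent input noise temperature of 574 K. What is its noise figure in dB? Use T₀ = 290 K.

4.74 dB

F = 1 + T_e/T₀ = 1 + 574/290 = 2.97931
NF = 10 log₁₀(2.97931) = 4.74 dB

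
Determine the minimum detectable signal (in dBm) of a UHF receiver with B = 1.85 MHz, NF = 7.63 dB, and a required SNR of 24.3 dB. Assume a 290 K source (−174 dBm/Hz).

Sensitivity = −174 + 10 log₁₀(B) + NF + SNR_min
= −174 + 62.67 + 7.63 + 24.3
= −79.40 dBm → −79.4 dBm

−79.4 dBm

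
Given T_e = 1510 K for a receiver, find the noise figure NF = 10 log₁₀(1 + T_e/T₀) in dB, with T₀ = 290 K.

7.93 dB

F = 1 + T_e/T₀ = 1 + 1510/290 = 6.2069
NF = 10 log₁₀(6.2069) = 7.93 dB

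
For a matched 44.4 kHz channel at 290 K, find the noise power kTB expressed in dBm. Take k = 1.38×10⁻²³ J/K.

P_n = kTB = 1.38×10⁻²³ × 290 × 4.44×10⁴ = 1.78×10⁻¹⁶ W
In dBm: 10 log₁₀(1.78×10⁻¹⁶ / 10⁻³) = −127.5 dBm

−127.5 dBm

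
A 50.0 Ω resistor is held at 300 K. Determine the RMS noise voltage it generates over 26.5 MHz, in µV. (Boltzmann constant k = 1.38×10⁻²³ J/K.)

V_n = √(4kTRB)
4kTRB = 4 × 1.38×10⁻²³ × 300 × 5.00×10¹ × 2.65×10⁷ = 2.19×10⁻¹¹ V²
V_n = √(2.19×10⁻¹¹) = 4.68×10⁻⁶ V = 4.68 µV

4.68 µV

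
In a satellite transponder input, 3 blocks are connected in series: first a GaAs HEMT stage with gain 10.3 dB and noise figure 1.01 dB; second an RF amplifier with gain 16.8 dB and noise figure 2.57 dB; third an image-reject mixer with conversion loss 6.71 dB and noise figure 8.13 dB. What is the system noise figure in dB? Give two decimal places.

Convert to linear (a loss of L dB is a gain of −L dB): F_i = 10^(NF_i/10), G_i = 10^(G_i,dB/10)
  Stage 1: F_1 = 10^(1.01/10) = 1.262, G_1 = 10^(10.3/10) = 10.72
  Stage 2: F_2 = 10^(2.57/10) = 1.807, G_2 = 10^(16.8/10) = 47.86
  Stage 3: F_3 = 10^(8.13/10) = 6.501, G_3 = 10^(−6.71/10) = 0.2133
Friis cascade:
  F = 1.262 + (1.807 − 1)/10.72 + (6.501 − 1)/512.9 = 1.348
NF = 10 log₁₀(1.348) = 1.30 dB

1.30 dB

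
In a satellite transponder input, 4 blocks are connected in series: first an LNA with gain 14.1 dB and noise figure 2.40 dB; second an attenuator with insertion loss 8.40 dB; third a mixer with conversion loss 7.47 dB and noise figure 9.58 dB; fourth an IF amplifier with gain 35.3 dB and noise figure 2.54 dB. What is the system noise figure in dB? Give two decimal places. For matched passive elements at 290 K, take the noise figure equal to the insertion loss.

7.27 dB

Convert to linear (a loss of L dB is a gain of −L dB): F_i = 10^(NF_i/10), G_i = 10^(G_i,dB/10)
  Stage 1: F_1 = 10^(2.40/10) = 1.738, G_1 = 10^(14.1/10) = 25.70
  Stage 2: F_2 = 10^(8.40/10) = 6.918, G_2 = 10^(−8.40/10) = 0.1445
  Stage 3: F_3 = 10^(9.58/10) = 9.078, G_3 = 10^(−7.47/10) = 0.1791
  Stage 4: F_4 = 10^(2.54/10) = 1.795, G_4 = 10^(35.3/10) = 3388
Friis cascade:
  F = 1.738 + (6.918 − 1)/25.70 + (9.078 − 1)/3.715 + (1.795 − 1)/0.6653 = 5.337
NF = 10 log₁₀(5.337) = 7.27 dB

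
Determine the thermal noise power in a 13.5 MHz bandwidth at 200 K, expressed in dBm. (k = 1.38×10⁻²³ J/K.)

−104.3 dBm

P_n = kTB = 1.38×10⁻²³ × 200 × 1.35×10⁷ = 3.73×10⁻¹⁴ W
In dBm: 10 log₁₀(3.73×10⁻¹⁴ / 10⁻³) = −104.3 dBm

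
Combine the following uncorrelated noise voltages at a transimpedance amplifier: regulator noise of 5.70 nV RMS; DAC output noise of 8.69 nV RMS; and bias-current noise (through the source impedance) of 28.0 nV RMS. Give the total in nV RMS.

Uncorrelated sources add in power (mean-square): V_tot = √(ΣV_i²)
V_tot = √[(5.70×10⁻⁹)² + (8.69×10⁻⁹)² + (2.80×10⁻⁸)²] = 2.99×10⁻⁸ V = 29.9 nV

29.9 nV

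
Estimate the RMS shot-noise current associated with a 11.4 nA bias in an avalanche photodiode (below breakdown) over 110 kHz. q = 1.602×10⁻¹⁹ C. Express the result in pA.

20.0 pA

I_n = √(2qI·B)
2qI·B = 2 × 1.602×10⁻¹⁹ × 1.14×10⁻⁸ × 1.10×10⁵ = 4.02×10⁻²² A²
I_n = √(4.02×10⁻²²) = 2.00×10⁻¹¹ A = 20.0 pA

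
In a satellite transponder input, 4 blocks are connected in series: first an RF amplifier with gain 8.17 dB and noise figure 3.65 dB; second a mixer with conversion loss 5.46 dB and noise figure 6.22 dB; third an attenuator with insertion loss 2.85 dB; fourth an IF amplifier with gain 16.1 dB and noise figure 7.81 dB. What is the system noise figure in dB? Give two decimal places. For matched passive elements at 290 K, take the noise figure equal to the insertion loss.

9.30 dB

Convert to linear (a loss of L dB is a gain of −L dB): F_i = 10^(NF_i/10), G_i = 10^(G_i,dB/10)
  Stage 1: F_1 = 10^(3.65/10) = 2.317, G_1 = 10^(8.17/10) = 6.561
  Stage 2: F_2 = 10^(6.22/10) = 4.188, G_2 = 10^(−5.46/10) = 0.2844
  Stage 3: F_3 = 10^(2.85/10) = 1.928, G_3 = 10^(−2.85/10) = 0.5188
  Stage 4: F_4 = 10^(7.81/10) = 6.039, G_4 = 10^(16.1/10) = 40.74
Friis cascade:
  F = 2.317 + (4.188 − 1)/6.561 + (1.928 − 1)/1.866 + (6.039 − 1)/0.9683 = 8.505
NF = 10 log₁₀(8.505) = 9.30 dB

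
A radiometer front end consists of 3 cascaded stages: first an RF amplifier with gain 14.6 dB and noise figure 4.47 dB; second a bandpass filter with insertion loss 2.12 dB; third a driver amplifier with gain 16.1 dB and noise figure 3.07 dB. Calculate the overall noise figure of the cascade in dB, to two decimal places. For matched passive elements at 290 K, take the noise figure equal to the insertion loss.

Convert to linear (a loss of L dB is a gain of −L dB): F_i = 10^(NF_i/10), G_i = 10^(G_i,dB/10)
  Stage 1: F_1 = 10^(4.47/10) = 2.799, G_1 = 10^(14.6/10) = 28.84
  Stage 2: F_2 = 10^(2.12/10) = 1.629, G_2 = 10^(−2.12/10) = 0.6138
  Stage 3: F_3 = 10^(3.07/10) = 2.028, G_3 = 10^(16.1/10) = 40.74
Friis cascade:
  F = 2.799 + (1.629 − 1)/28.84 + (2.028 − 1)/17.70 = 2.879
NF = 10 log₁₀(2.879) = 4.59 dB

4.59 dB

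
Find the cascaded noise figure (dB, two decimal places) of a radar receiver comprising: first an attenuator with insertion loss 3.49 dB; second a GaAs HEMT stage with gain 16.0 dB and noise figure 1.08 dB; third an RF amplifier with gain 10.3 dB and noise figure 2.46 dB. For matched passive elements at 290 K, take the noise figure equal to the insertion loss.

4.63 dB

Convert to linear (a loss of L dB is a gain of −L dB): F_i = 10^(NF_i/10), G_i = 10^(G_i,dB/10)
  Stage 1: F_1 = 10^(3.49/10) = 2.234, G_1 = 10^(−3.49/10) = 0.4477
  Stage 2: F_2 = 10^(1.08/10) = 1.282, G_2 = 10^(16.0/10) = 39.81
  Stage 3: F_3 = 10^(2.46/10) = 1.762, G_3 = 10^(10.3/10) = 10.72
Friis cascade:
  F = 2.234 + (1.282 − 1)/0.4477 + (1.762 − 1)/17.82 = 2.907
NF = 10 log₁₀(2.907) = 4.63 dB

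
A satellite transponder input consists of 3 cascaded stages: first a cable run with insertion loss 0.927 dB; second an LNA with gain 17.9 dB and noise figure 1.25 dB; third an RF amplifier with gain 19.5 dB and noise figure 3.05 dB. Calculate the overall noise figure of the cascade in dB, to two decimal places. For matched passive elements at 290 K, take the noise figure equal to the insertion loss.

Convert to linear (a loss of L dB is a gain of −L dB): F_i = 10^(NF_i/10), G_i = 10^(G_i,dB/10)
  Stage 1: F_1 = 10^(0.927/10) = 1.238, G_1 = 10^(−0.927/10) = 0.8078
  Stage 2: F_2 = 10^(1.25/10) = 1.334, G_2 = 10^(17.9/10) = 61.66
  Stage 3: F_3 = 10^(3.05/10) = 2.018, G_3 = 10^(19.5/10) = 89.13
Friis cascade:
  F = 1.238 + (1.334 − 1)/0.8078 + (2.018 − 1)/49.81 = 1.671
NF = 10 log₁₀(1.671) = 2.23 dB

2.23 dB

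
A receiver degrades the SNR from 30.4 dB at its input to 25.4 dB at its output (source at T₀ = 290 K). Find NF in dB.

NF (dB) = SNR_in(dB) − SNR_out(dB) when the source is at T₀
NF = 30.4 − 25.4 = 5.0 dB

5.0 dB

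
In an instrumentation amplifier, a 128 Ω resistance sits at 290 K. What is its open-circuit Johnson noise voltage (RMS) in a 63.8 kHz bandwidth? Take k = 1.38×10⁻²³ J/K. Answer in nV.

362 nV

V_n = √(4kTRB)
4kTRB = 4 × 1.38×10⁻²³ × 290 × 1.28×10² × 6.38×10⁴ = 1.31×10⁻¹³ V²
V_n = √(1.31×10⁻¹³) = 3.62×10⁻⁷ V = 362 nV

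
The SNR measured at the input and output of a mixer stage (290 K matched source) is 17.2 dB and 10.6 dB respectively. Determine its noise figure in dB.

6.6 dB

NF (dB) = SNR_in(dB) − SNR_out(dB) when the source is at T₀
NF = 17.2 − 10.6 = 6.6 dB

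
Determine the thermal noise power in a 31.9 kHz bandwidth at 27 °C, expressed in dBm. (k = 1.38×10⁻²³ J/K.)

−128.8 dBm

T = 27 °C + 273.15 = 300.15 K
P_n = kTB = 1.38×10⁻²³ × 300.15 × 3.19×10⁴ = 1.32×10⁻¹⁶ W
In dBm: 10 log₁₀(1.32×10⁻¹⁶ / 10⁻³) = −128.8 dBm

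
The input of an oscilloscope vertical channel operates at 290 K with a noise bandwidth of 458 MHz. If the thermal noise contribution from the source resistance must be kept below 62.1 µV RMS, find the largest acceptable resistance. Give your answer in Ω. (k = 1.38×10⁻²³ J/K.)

526 Ω

Johnson–Nyquist: V_n = √(4kTRB) ⇒ R = V_n² / (4kTB)
4kTB = 4 × 1.38×10⁻²³ × 290 × 4.58×10⁸ = 7.33×10⁻¹²
R = (6.21×10⁻⁵)² / 7.33×10⁻¹² = 5.26×10² Ω = 526 Ω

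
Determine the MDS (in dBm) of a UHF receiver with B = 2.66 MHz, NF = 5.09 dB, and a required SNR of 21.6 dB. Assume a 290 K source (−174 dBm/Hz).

−83.1 dBm

Sensitivity = −174 + 10 log₁₀(B) + NF + SNR_min
= −174 + 64.25 + 5.09 + 21.6
= −83.06 dBm → −83.1 dBm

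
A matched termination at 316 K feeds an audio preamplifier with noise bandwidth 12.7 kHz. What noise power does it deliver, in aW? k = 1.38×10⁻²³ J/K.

55.4 aW

P_n = kTB = 1.38×10⁻²³ × 316 × 1.27×10⁴ = 5.54×10⁻¹⁷ W = 55.4 aW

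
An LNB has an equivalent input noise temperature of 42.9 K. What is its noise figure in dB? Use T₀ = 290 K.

F = 1 + T_e/T₀ = 1 + 42.9/290 = 1.14793
NF = 10 log₁₀(1.14793) = 0.599 dB

0.599 dB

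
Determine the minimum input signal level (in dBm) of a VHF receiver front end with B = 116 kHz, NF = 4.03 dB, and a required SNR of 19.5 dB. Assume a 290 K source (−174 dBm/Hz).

−99.8 dBm

Sensitivity = −174 + 10 log₁₀(B) + NF + SNR_min
= −174 + 50.64 + 4.03 + 19.5
= −99.83 dBm → −99.8 dBm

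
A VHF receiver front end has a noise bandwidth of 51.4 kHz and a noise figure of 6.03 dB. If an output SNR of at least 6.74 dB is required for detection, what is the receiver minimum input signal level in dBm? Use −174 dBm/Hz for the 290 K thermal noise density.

−114.1 dBm

Sensitivity = −174 + 10 log₁₀(B) + NF + SNR_min
= −174 + 47.11 + 6.03 + 6.74
= −114.12 dBm → −114.1 dBm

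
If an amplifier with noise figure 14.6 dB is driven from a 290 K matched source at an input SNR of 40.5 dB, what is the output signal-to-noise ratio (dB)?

By definition F = SNR_in/SNR_out, so in dB: SNR_out = SNR_in − NF
SNR_out = 40.5 − 14.6 = 25.9 dB

25.9 dB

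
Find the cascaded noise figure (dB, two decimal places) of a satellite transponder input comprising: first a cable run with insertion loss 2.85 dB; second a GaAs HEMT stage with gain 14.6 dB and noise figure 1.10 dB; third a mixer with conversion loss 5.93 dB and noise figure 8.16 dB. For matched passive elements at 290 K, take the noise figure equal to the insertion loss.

4.55 dB

Convert to linear (a loss of L dB is a gain of −L dB): F_i = 10^(NF_i/10), G_i = 10^(G_i,dB/10)
  Stage 1: F_1 = 10^(2.85/10) = 1.928, G_1 = 10^(−2.85/10) = 0.5188
  Stage 2: F_2 = 10^(1.10/10) = 1.288, G_2 = 10^(14.6/10) = 28.84
  Stage 3: F_3 = 10^(8.16/10) = 6.546, G_3 = 10^(−5.93/10) = 0.2553
Friis cascade:
  F = 1.928 + (1.288 − 1)/0.5188 + (6.546 − 1)/14.96 = 2.854
NF = 10 log₁₀(2.854) = 4.55 dB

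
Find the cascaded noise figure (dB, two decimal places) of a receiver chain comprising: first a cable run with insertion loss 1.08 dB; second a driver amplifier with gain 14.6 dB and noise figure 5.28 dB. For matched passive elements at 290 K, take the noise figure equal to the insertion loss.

6.36 dB

Convert to linear (a loss of L dB is a gain of −L dB): F_i = 10^(NF_i/10), G_i = 10^(G_i,dB/10)
  Stage 1: F_1 = 10^(1.08/10) = 1.282, G_1 = 10^(−1.08/10) = 0.7798
  Stage 2: F_2 = 10^(5.28/10) = 3.373, G_2 = 10^(14.6/10) = 28.84
Friis cascade:
  F = 1.282 + (3.373 − 1)/0.7798 = 4.325
NF = 10 log₁₀(4.325) = 6.36 dB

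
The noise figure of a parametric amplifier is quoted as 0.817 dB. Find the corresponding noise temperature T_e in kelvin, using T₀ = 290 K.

60.0 K

F = 10^(0.817/10) = 1.20698
T_e = (F − 1)·T₀ = (1.20698 − 1) × 290 = 60.0 K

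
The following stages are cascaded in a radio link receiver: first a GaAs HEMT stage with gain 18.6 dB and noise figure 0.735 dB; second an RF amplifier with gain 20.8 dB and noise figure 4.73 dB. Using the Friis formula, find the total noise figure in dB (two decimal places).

0.83 dB

Convert to linear (a loss of L dB is a gain of −L dB): F_i = 10^(NF_i/10), G_i = 10^(G_i,dB/10)
  Stage 1: F_1 = 10^(0.735/10) = 1.184, G_1 = 10^(18.6/10) = 72.44
  Stage 2: F_2 = 10^(4.73/10) = 2.972, G_2 = 10^(20.8/10) = 120.2
Friis cascade:
  F = 1.184 + (2.972 − 1)/72.44 = 1.212
NF = 10 log₁₀(1.212) = 0.83 dB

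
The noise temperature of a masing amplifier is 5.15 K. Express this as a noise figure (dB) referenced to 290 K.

0.076 dB

F = 1 + T_e/T₀ = 1 + 5.15/290 = 1.01776
NF = 10 log₁₀(1.01776) = 0.076 dB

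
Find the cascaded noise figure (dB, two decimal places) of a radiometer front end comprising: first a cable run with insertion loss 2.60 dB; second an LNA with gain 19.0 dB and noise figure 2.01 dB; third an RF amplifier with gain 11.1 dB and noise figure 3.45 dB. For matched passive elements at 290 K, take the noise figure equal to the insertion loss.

Convert to linear (a loss of L dB is a gain of −L dB): F_i = 10^(NF_i/10), G_i = 10^(G_i,dB/10)
  Stage 1: F_1 = 10^(2.60/10) = 1.820, G_1 = 10^(−2.60/10) = 0.5495
  Stage 2: F_2 = 10^(2.01/10) = 1.589, G_2 = 10^(19.0/10) = 79.43
  Stage 3: F_3 = 10^(3.45/10) = 2.213, G_3 = 10^(11.1/10) = 12.88
Friis cascade:
  F = 1.820 + (1.589 − 1)/0.5495 + (2.213 − 1)/43.65 = 2.918
NF = 10 log₁₀(2.918) = 4.65 dB

4.65 dB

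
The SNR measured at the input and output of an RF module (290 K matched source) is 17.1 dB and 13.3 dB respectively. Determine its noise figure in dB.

NF (dB) = SNR_in(dB) − SNR_out(dB) when the source is at T₀
NF = 17.1 − 13.3 = 3.8 dB

3.8 dB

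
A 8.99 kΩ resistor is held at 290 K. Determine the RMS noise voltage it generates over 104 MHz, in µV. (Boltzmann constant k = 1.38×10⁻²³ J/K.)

V_n = √(4kTRB)
4kTRB = 4 × 1.38×10⁻²³ × 290 × 8.99×10³ × 1.04×10⁸ = 1.50×10⁻⁸ V²
V_n = √(1.50×10⁻⁸) = 1.22×10⁻⁴ V = 122 µV

122 µV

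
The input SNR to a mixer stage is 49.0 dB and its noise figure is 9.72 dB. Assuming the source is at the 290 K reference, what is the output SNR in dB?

39.28 dB

By definition F = SNR_in/SNR_out, so in dB: SNR_out = SNR_in − NF
SNR_out = 49.0 − 9.72 = 39.28 dB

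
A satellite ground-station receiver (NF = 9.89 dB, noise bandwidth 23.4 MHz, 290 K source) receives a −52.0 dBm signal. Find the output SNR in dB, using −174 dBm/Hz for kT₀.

Noise floor: N = −174 + 10 log₁₀(B) + NF
10 log₁₀(2.34×10⁷) = 73.69 dB
N = −174 + 73.69 + 9.89 = −90.42 dBm
SNR = P_sig − N = −52.0 − (−90.42) = 38.42 dB → 38.4 dB

38.4 dB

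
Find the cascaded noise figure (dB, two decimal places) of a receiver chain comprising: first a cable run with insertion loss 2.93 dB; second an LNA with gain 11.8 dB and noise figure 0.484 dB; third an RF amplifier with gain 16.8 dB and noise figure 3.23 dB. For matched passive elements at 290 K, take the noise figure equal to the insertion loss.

Convert to linear (a loss of L dB is a gain of −L dB): F_i = 10^(NF_i/10), G_i = 10^(G_i,dB/10)
  Stage 1: F_1 = 10^(2.93/10) = 1.963, G_1 = 10^(−2.93/10) = 0.5093
  Stage 2: F_2 = 10^(0.484/10) = 1.118, G_2 = 10^(11.8/10) = 15.14
  Stage 3: F_3 = 10^(3.23/10) = 2.104, G_3 = 10^(16.8/10) = 47.86
Friis cascade:
  F = 1.963 + (1.118 − 1)/0.5093 + (2.104 − 1)/7.709 = 2.338
NF = 10 log₁₀(2.338) = 3.69 dB

3.69 dB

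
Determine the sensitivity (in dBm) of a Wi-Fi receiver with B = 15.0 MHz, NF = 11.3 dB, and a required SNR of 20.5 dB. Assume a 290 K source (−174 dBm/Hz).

Sensitivity = −174 + 10 log₁₀(B) + NF + SNR_min
= −174 + 71.76 + 11.3 + 20.5
= −70.44 dBm → −70.4 dBm

−70.4 dBm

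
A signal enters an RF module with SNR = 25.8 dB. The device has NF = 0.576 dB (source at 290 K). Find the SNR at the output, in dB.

25.224 dB

By definition F = SNR_in/SNR_out, so in dB: SNR_out = SNR_in − NF
SNR_out = 25.8 − 0.576 = 25.224 dB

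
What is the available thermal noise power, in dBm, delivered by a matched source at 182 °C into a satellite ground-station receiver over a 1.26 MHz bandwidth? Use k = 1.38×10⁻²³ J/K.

T = 182 °C + 273.15 = 455.15 K
P_n = kTB = 1.38×10⁻²³ × 455.15 × 1.26×10⁶ = 7.91×10⁻¹⁵ W
In dBm: 10 log₁₀(7.91×10⁻¹⁵ / 10⁻³) = −111.0 dBm

−111.0 dBm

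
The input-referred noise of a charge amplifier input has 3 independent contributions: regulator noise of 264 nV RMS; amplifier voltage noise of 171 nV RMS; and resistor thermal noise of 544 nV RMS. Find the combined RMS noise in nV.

Uncorrelated sources add in power (mean-square): V_tot = √(ΣV_i²)
V_tot = √[(2.64×10⁻⁷)² + (1.71×10⁻⁷)² + (5.44×10⁻⁷)²] = 6.28×10⁻⁷ V = 628 nV

628 nV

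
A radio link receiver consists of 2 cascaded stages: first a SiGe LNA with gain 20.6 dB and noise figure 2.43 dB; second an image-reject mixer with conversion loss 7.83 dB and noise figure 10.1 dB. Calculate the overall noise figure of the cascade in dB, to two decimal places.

Convert to linear (a loss of L dB is a gain of −L dB): F_i = 10^(NF_i/10), G_i = 10^(G_i,dB/10)
  Stage 1: F_1 = 10^(2.43/10) = 1.750, G_1 = 10^(20.6/10) = 114.8
  Stage 2: F_2 = 10^(10.1/10) = 10.23, G_2 = 10^(−7.83/10) = 0.1648
Friis cascade:
  F = 1.750 + (10.23 − 1)/114.8 = 1.830
NF = 10 log₁₀(1.830) = 2.63 dB

2.63 dB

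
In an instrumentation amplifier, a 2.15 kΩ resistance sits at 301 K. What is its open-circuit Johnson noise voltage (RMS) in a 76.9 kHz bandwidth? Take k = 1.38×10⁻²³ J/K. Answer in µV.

1.66 µV

V_n = √(4kTRB)
4kTRB = 4 × 1.38×10⁻²³ × 301 × 2.15×10³ × 7.69×10⁴ = 2.75×10⁻¹² V²
V_n = √(2.75×10⁻¹²) = 1.66×10⁻⁶ V = 1.66 µV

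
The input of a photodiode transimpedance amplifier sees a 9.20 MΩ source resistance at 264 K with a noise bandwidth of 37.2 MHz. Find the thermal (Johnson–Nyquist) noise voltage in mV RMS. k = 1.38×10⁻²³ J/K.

V_n = √(4kTRB)
4kTRB = 4 × 1.38×10⁻²³ × 264 × 9.20×10⁶ × 3.72×10⁷ = 4.99×10⁻⁶ V²
V_n = √(4.99×10⁻⁶) = 2.23×10⁻³ V = 2.23 mV

2.23 mV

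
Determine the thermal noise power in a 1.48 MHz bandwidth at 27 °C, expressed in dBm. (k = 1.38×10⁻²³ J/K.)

−112.1 dBm

T = 27 °C + 273.15 = 300.15 K
P_n = kTB = 1.38×10⁻²³ × 300.15 × 1.48×10⁶ = 6.13×10⁻¹⁵ W
In dBm: 10 log₁₀(6.13×10⁻¹⁵ / 10⁻³) = −112.1 dBm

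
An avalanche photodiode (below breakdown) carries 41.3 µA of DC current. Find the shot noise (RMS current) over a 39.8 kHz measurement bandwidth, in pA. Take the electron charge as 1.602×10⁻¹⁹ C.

I_n = √(2qI·B)
2qI·B = 2 × 1.602×10⁻¹⁹ × 4.13×10⁻⁵ × 3.98×10⁴ = 5.27×10⁻¹⁹ A²
I_n = √(5.27×10⁻¹⁹) = 7.26×10⁻¹⁰ A = 726 pA

726 pA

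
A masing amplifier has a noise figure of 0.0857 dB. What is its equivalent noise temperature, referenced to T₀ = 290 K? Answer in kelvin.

F = 10^(0.0857/10) = 1.01993
T_e = (F − 1)·T₀ = (1.01993 − 1) × 290 = 5.78 K

5.78 K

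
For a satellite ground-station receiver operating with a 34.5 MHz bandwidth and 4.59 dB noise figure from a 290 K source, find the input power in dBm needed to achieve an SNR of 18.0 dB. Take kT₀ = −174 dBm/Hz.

−76.0 dBm

Sensitivity = −174 + 10 log₁₀(B) + NF + SNR_min
= −174 + 75.38 + 4.59 + 18.0
= −76.03 dBm → −76.0 dBm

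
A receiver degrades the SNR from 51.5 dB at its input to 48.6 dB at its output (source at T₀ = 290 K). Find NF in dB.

NF (dB) = SNR_in(dB) − SNR_out(dB) when the source is at T₀
NF = 51.5 − 48.6 = 2.9 dB

2.9 dB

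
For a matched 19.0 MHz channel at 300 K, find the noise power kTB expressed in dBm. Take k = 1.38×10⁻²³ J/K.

−101.0 dBm

P_n = kTB = 1.38×10⁻²³ × 300 × 1.90×10⁷ = 7.87×10⁻¹⁴ W
In dBm: 10 log₁₀(7.87×10⁻¹⁴ / 10⁻³) = −101.0 dBm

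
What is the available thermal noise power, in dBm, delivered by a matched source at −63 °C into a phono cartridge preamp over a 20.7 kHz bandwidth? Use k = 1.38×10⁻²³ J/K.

−132.2 dBm

T = −63 °C + 273.15 = 210.15 K
P_n = kTB = 1.38×10⁻²³ × 210.15 × 2.07×10⁴ = 6.00×10⁻¹⁷ W
In dBm: 10 log₁₀(6.00×10⁻¹⁷ / 10⁻³) = −132.2 dBm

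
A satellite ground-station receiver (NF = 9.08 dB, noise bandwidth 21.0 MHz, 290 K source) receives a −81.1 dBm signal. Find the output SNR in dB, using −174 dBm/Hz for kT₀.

Noise floor: N = −174 + 10 log₁₀(B) + NF
10 log₁₀(2.10×10⁷) = 73.22 dB
N = −174 + 73.22 + 9.08 = −91.70 dBm
SNR = P_sig − N = −81.1 − (−91.70) = 10.60 dB → 10.6 dB

10.6 dB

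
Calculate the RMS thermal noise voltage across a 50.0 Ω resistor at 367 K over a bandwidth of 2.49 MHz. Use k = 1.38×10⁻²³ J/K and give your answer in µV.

1.59 µV

V_n = √(4kTRB)
4kTRB = 4 × 1.38×10⁻²³ × 367 × 5.00×10¹ × 2.49×10⁶ = 2.52×10⁻¹² V²
V_n = √(2.52×10⁻¹²) = 1.59×10⁻⁶ V = 1.59 µV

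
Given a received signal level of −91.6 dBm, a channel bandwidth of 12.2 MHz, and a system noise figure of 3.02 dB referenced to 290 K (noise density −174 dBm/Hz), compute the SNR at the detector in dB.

8.5 dB

Noise floor: N = −174 + 10 log₁₀(B) + NF
10 log₁₀(1.22×10⁷) = 70.86 dB
N = −174 + 70.86 + 3.02 = −100.12 dBm
SNR = P_sig − N = −91.6 − (−100.12) = 8.52 dB → 8.5 dB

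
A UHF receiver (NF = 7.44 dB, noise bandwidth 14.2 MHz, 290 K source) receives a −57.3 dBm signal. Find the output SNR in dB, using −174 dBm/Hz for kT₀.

Noise floor: N = −174 + 10 log₁₀(B) + NF
10 log₁₀(1.42×10⁷) = 71.52 dB
N = −174 + 71.52 + 7.44 = −95.04 dBm
SNR = P_sig − N = −57.3 − (−95.04) = 37.74 dB → 37.7 dB

37.7 dB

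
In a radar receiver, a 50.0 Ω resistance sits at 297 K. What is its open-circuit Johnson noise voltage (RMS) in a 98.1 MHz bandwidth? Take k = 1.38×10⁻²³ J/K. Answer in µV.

8.97 µV

V_n = √(4kTRB)
4kTRB = 4 × 1.38×10⁻²³ × 297 × 5.00×10¹ × 9.81×10⁷ = 8.04×10⁻¹¹ V²
V_n = √(8.04×10⁻¹¹) = 8.97×10⁻⁶ V = 8.97 µV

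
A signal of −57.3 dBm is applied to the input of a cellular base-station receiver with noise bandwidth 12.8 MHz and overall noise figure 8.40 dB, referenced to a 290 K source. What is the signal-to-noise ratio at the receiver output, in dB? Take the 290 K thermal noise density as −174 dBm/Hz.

Noise floor: N = −174 + 10 log₁₀(B) + NF
10 log₁₀(1.28×10⁷) = 71.07 dB
N = −174 + 71.07 + 8.40 = −94.53 dBm
SNR = P_sig − N = −57.3 − (−94.53) = 37.23 dB → 37.2 dB

37.2 dB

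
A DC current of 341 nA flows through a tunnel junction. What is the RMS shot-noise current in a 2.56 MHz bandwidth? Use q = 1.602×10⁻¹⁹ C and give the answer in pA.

529 pA

I_n = √(2qI·B)
2qI·B = 2 × 1.602×10⁻¹⁹ × 3.41×10⁻⁷ × 2.56×10⁶ = 2.80×10⁻¹⁹ A²
I_n = √(2.80×10⁻¹⁹) = 5.29×10⁻¹⁰ A = 529 pA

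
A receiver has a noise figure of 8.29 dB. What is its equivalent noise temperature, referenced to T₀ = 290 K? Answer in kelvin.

1666 K

F = 10^(8.29/10) = 6.74528
T_e = (F − 1)·T₀ = (6.74528 − 1) × 290 = 1666 K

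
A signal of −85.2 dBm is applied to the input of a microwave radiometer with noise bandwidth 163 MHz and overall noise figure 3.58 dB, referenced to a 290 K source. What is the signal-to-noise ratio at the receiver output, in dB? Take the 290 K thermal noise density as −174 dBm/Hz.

3.1 dB

Noise floor: N = −174 + 10 log₁₀(B) + NF
10 log₁₀(1.63×10⁸) = 82.12 dB
N = −174 + 82.12 + 3.58 = −88.30 dBm
SNR = P_sig − N = −85.2 − (−88.30) = 3.10 dB → 3.1 dB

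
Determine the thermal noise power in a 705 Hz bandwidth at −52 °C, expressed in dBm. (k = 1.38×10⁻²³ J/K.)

−146.7 dBm

T = −52 °C + 273.15 = 221.15 K
P_n = kTB = 1.38×10⁻²³ × 221.15 × 7.05×10² = 2.15×10⁻¹⁸ W
In dBm: 10 log₁₀(2.15×10⁻¹⁸ / 10⁻³) = −146.7 dBm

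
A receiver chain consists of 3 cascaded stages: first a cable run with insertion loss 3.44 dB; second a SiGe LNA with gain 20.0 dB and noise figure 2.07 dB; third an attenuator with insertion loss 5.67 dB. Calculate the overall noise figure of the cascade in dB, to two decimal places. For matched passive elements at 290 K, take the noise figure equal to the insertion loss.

Convert to linear (a loss of L dB is a gain of −L dB): F_i = 10^(NF_i/10), G_i = 10^(G_i,dB/10)
  Stage 1: F_1 = 10^(3.44/10) = 2.208, G_1 = 10^(−3.44/10) = 0.4529
  Stage 2: F_2 = 10^(2.07/10) = 1.611, G_2 = 10^(20.0/10) = 100.0
  Stage 3: F_3 = 10^(5.67/10) = 3.690, G_3 = 10^(−5.67/10) = 0.2710
Friis cascade:
  F = 2.208 + (1.611 − 1)/0.4529 + (3.690 − 1)/45.29 = 3.616
NF = 10 log₁₀(3.616) = 5.58 dB

5.58 dB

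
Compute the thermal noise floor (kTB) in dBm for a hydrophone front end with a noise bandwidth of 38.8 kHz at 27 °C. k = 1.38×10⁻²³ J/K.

−127.9 dBm

T = 27 °C + 273.15 = 300.15 K
P_n = kTB = 1.38×10⁻²³ × 300.15 × 3.88×10⁴ = 1.61×10⁻¹⁶ W
In dBm: 10 log₁₀(1.61×10⁻¹⁶ / 10⁻³) = −127.9 dBm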